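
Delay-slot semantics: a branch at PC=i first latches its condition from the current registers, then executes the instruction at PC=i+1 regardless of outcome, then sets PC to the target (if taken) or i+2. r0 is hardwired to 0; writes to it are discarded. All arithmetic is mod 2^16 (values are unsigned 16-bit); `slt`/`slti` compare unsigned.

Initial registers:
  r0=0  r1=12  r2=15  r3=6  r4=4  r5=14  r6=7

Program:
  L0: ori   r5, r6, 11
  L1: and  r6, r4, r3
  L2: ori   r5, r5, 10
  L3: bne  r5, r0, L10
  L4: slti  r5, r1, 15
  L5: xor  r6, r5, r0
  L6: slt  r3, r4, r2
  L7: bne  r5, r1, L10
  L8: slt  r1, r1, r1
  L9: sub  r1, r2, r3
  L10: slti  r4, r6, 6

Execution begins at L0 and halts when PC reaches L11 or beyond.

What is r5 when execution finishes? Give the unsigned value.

#0 ori   r5, r6, 11 ; 0/12/15/6/4/15/7
#1 and  r6, r4, r3 ; 0/12/15/6/4/15/4
#2 ori   r5, r5, 10 ; 0/12/15/6/4/15/4
#3 bne  r5, r0, L10 ; 0/12/15/6/4/15/4 ; →target
#4 slti  r5, r1, 15 ; 0/12/15/6/4/1/4
#10 slti  r4, r6, 6 ; 0/12/15/6/1/1/4

1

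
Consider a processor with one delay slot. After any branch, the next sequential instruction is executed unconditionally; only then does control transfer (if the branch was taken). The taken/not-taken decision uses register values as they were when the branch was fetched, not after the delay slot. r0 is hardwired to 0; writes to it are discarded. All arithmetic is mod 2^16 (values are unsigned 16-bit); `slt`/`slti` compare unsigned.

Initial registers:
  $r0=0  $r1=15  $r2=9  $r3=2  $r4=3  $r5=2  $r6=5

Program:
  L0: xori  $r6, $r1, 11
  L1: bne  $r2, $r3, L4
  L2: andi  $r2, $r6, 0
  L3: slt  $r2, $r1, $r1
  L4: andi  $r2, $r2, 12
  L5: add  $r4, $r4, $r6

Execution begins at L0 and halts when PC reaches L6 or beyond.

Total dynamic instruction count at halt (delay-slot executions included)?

5

PC=0  xori  $r6, $r1, 11     | $r0=0 $r1=15 $r2=9 $r3=2 $r4=3 $r5=2 $r6=4
PC=1  bne  $r2, $r3, L4      | $r0=0 $r1=15 $r2=9 $r3=2 $r4=3 $r5=2 $r6=4  [TAKEN]
PC=2  andi  $r2, $r6, 0      | $r0=0 $r1=15 $r2=0 $r3=2 $r4=3 $r5=2 $r6=4
PC=4  andi  $r2, $r2, 12     | $r0=0 $r1=15 $r2=0 $r3=2 $r4=3 $r5=2 $r6=4
PC=5  add  $r4, $r4, $r6     | $r0=0 $r1=15 $r2=0 $r3=2 $r4=7 $r5=2 $r6=4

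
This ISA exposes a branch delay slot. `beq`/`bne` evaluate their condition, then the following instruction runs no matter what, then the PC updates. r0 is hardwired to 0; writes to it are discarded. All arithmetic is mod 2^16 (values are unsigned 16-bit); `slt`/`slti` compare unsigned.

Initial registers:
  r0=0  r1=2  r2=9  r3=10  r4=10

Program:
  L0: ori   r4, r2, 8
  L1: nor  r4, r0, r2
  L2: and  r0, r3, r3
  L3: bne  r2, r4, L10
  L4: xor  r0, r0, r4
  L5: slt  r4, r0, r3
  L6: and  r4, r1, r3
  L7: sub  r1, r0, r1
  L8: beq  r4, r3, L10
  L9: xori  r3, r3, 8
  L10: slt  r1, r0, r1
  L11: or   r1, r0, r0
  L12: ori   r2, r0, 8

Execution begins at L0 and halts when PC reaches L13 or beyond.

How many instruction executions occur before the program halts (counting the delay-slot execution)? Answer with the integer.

  step pc=0: ori   r4, r2, 8  regs=(0,2,9,10,9)
  step pc=1: nor  r4, r0, r2  regs=(0,2,9,10,65526)
  step pc=2: and  r0, r3, r3  regs=(0,2,9,10,65526)
  step pc=3: bne  r2, r4, L10  cond=T  regs=(0,2,9,10,65526)
  step pc=4: xor  r0, r0, r4  regs=(0,2,9,10,65526)
  step pc=10: slt  r1, r0, r1  regs=(0,1,9,10,65526)
  step pc=11: or   r1, r0, r0  regs=(0,0,9,10,65526)
  step pc=12: ori   r2, r0, 8  regs=(0,0,8,10,65526)

8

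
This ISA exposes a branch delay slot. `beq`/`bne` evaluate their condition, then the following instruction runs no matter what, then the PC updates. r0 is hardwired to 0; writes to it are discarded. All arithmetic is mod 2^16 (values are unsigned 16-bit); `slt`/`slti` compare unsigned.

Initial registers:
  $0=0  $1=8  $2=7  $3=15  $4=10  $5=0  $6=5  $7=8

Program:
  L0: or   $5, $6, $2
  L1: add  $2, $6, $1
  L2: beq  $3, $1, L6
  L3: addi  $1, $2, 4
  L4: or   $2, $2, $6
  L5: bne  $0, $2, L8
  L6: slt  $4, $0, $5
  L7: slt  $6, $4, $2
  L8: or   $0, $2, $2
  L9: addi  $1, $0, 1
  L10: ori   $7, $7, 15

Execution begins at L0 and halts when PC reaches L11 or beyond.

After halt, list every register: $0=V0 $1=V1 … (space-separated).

PC=0  or   $5, $6, $2        | $0=0 $1=8 $2=7 $3=15 $4=10 $5=7 $6=5 $7=8
PC=1  add  $2, $6, $1        | $0=0 $1=8 $2=13 $3=15 $4=10 $5=7 $6=5 $7=8
PC=2  beq  $3, $1, L6        | $0=0 $1=8 $2=13 $3=15 $4=10 $5=7 $6=5 $7=8  [not taken]
PC=3  addi  $1, $2, 4        | $0=0 $1=17 $2=13 $3=15 $4=10 $5=7 $6=5 $7=8
PC=4  or   $2, $2, $6        | $0=0 $1=17 $2=13 $3=15 $4=10 $5=7 $6=5 $7=8
PC=5  bne  $0, $2, L8        | $0=0 $1=17 $2=13 $3=15 $4=10 $5=7 $6=5 $7=8  [TAKEN]
PC=6  slt  $4, $0, $5        | $0=0 $1=17 $2=13 $3=15 $4=1 $5=7 $6=5 $7=8
PC=8  or   $0, $2, $2        | $0=0 $1=17 $2=13 $3=15 $4=1 $5=7 $6=5 $7=8
PC=9  addi  $1, $0, 1        | $0=0 $1=1 $2=13 $3=15 $4=1 $5=7 $6=5 $7=8
PC=10 ori   $7, $7, 15       | $0=0 $1=1 $2=13 $3=15 $4=1 $5=7 $6=5 $7=15

$0=0 $1=1 $2=13 $3=15 $4=1 $5=7 $6=5 $7=15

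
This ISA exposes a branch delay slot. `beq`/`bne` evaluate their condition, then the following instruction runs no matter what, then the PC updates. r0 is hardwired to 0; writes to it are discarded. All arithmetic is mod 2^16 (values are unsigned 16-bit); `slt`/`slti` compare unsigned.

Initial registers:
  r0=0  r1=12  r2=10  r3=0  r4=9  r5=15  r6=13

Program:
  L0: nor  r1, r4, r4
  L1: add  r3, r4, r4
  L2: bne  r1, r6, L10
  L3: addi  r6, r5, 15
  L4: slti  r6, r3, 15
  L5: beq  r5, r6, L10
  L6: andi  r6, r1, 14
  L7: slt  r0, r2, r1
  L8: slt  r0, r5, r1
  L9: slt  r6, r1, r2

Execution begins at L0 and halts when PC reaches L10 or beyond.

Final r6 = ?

30

[0] nor  r1, r4, r4  →  {r0:0, r1:65526, r2:10, r3:0, r4:9, r5:15, r6:13}
[1] add  r3, r4, r4  →  {r0:0, r1:65526, r2:10, r3:18, r4:9, r5:15, r6:13}
[2] bne  r1, r6, L10  →  {r0:0, r1:65526, r2:10, r3:18, r4:9, r5:15, r6:13}  ⟨branch taken⟩
[3] addi  r6, r5, 15  →  {r0:0, r1:65526, r2:10, r3:18, r4:9, r5:15, r6:30}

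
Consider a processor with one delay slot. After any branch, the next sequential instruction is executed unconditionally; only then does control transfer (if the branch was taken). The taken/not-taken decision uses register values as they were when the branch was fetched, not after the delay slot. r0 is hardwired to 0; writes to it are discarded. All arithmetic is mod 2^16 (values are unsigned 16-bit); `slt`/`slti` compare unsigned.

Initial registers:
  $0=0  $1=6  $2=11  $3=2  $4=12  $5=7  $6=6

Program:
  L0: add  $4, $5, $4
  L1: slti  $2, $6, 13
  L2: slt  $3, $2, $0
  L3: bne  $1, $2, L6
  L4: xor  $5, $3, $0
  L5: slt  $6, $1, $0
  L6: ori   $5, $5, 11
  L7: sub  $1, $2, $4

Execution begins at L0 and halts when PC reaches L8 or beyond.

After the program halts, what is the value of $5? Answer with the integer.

#0 add  $4, $5, $4 ; 0/6/11/2/19/7/6
#1 slti  $2, $6, 13 ; 0/6/1/2/19/7/6
#2 slt  $3, $2, $0 ; 0/6/1/0/19/7/6
#3 bne  $1, $2, L6 ; 0/6/1/0/19/7/6 ; →target
#4 xor  $5, $3, $0 ; 0/6/1/0/19/0/6
#6 ori   $5, $5, 11 ; 0/6/1/0/19/11/6
#7 sub  $1, $2, $4 ; 0/65518/1/0/19/11/6

11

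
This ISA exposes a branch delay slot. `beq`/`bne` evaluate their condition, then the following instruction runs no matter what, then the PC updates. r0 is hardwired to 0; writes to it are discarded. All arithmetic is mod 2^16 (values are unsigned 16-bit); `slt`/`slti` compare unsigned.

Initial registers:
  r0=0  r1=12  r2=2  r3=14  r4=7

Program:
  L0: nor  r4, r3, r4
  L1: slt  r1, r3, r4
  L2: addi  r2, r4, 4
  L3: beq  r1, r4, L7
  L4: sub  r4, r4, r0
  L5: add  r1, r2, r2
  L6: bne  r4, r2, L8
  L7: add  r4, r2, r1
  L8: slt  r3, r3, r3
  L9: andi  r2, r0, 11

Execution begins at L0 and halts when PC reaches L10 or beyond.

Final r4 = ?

#0 nor  r4, r3, r4 ; 0/12/2/14/65520
#1 slt  r1, r3, r4 ; 0/1/2/14/65520
#2 addi  r2, r4, 4 ; 0/1/65524/14/65520
#3 beq  r1, r4, L7 ; 0/1/65524/14/65520 ; →fallthru
#4 sub  r4, r4, r0 ; 0/1/65524/14/65520
#5 add  r1, r2, r2 ; 0/65512/65524/14/65520
#6 bne  r4, r2, L8 ; 0/65512/65524/14/65520 ; →target
#7 add  r4, r2, r1 ; 0/65512/65524/14/65500
#8 slt  r3, r3, r3 ; 0/65512/65524/0/65500
#9 andi  r2, r0, 11 ; 0/65512/0/0/65500

65500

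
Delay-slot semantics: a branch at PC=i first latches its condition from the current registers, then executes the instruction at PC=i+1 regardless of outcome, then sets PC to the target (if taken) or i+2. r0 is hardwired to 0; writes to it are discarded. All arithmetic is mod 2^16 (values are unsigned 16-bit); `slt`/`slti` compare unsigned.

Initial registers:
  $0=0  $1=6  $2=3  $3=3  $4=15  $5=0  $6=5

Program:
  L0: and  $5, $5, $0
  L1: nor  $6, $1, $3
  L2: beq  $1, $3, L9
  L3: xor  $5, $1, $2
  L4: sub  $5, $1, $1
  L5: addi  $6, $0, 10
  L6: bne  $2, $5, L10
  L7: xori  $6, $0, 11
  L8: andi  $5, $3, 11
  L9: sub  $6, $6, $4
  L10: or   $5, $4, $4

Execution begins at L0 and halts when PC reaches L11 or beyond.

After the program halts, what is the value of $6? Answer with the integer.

11

PC=0  and  $5, $5, $0        | $0=0 $1=6 $2=3 $3=3 $4=15 $5=0 $6=5
PC=1  nor  $6, $1, $3        | $0=0 $1=6 $2=3 $3=3 $4=15 $5=0 $6=65528
PC=2  beq  $1, $3, L9        | $0=0 $1=6 $2=3 $3=3 $4=15 $5=0 $6=65528  [not taken]
PC=3  xor  $5, $1, $2        | $0=0 $1=6 $2=3 $3=3 $4=15 $5=5 $6=65528
PC=4  sub  $5, $1, $1        | $0=0 $1=6 $2=3 $3=3 $4=15 $5=0 $6=65528
PC=5  addi  $6, $0, 10       | $0=0 $1=6 $2=3 $3=3 $4=15 $5=0 $6=10
PC=6  bne  $2, $5, L10       | $0=0 $1=6 $2=3 $3=3 $4=15 $5=0 $6=10  [TAKEN]
PC=7  xori  $6, $0, 11       | $0=0 $1=6 $2=3 $3=3 $4=15 $5=0 $6=11
PC=10 or   $5, $4, $4        | $0=0 $1=6 $2=3 $3=3 $4=15 $5=15 $6=11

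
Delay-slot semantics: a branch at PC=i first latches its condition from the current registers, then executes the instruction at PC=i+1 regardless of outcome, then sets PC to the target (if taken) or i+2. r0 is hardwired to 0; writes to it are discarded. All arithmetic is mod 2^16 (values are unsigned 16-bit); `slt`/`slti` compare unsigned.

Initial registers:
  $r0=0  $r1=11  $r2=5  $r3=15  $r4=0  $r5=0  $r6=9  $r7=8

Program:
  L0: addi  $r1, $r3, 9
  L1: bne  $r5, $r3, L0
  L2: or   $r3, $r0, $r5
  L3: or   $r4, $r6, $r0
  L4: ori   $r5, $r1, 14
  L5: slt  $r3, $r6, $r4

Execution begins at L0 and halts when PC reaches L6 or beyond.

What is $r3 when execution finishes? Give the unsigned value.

PC=0  addi  $r1, $r3, 9      | $r0=0 $r1=24 $r2=5 $r3=15 $r4=0 $r5=0 $r6=9 $r7=8
PC=1  bne  $r5, $r3, L0      | $r0=0 $r1=24 $r2=5 $r3=15 $r4=0 $r5=0 $r6=9 $r7=8  [TAKEN]
PC=2  or   $r3, $r0, $r5     | $r0=0 $r1=24 $r2=5 $r3=0 $r4=0 $r5=0 $r6=9 $r7=8
PC=0  addi  $r1, $r3, 9      | $r0=0 $r1=9 $r2=5 $r3=0 $r4=0 $r5=0 $r6=9 $r7=8
PC=1  bne  $r5, $r3, L0      | $r0=0 $r1=9 $r2=5 $r3=0 $r4=0 $r5=0 $r6=9 $r7=8  [not taken]
PC=2  or   $r3, $r0, $r5     | $r0=0 $r1=9 $r2=5 $r3=0 $r4=0 $r5=0 $r6=9 $r7=8
PC=3  or   $r4, $r6, $r0     | $r0=0 $r1=9 $r2=5 $r3=0 $r4=9 $r5=0 $r6=9 $r7=8
PC=4  ori   $r5, $r1, 14     | $r0=0 $r1=9 $r2=5 $r3=0 $r4=9 $r5=15 $r6=9 $r7=8
PC=5  slt  $r3, $r6, $r4     | $r0=0 $r1=9 $r2=5 $r3=0 $r4=9 $r5=15 $r6=9 $r7=8

0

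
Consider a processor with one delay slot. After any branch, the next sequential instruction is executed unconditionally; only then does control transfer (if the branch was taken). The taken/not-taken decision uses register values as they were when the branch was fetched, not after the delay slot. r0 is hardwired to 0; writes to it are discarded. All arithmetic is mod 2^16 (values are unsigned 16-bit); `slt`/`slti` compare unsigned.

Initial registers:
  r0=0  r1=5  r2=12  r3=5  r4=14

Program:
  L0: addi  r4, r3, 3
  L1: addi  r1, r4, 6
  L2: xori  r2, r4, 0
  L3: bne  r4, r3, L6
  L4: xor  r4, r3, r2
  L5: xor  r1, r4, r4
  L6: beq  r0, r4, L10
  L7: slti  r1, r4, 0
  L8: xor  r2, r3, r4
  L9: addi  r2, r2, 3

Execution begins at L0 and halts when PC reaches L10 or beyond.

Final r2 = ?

[0] addi  r4, r3, 3  →  {r0:0, r1:5, r2:12, r3:5, r4:8}
[1] addi  r1, r4, 6  →  {r0:0, r1:14, r2:12, r3:5, r4:8}
[2] xori  r2, r4, 0  →  {r0:0, r1:14, r2:8, r3:5, r4:8}
[3] bne  r4, r3, L6  →  {r0:0, r1:14, r2:8, r3:5, r4:8}  ⟨branch taken⟩
[4] xor  r4, r3, r2  →  {r0:0, r1:14, r2:8, r3:5, r4:13}
[6] beq  r0, r4, L10  →  {r0:0, r1:14, r2:8, r3:5, r4:13}  ⟨branch fallthrough⟩
[7] slti  r1, r4, 0  →  {r0:0, r1:0, r2:8, r3:5, r4:13}
[8] xor  r2, r3, r4  →  {r0:0, r1:0, r2:8, r3:5, r4:13}
[9] addi  r2, r2, 3  →  {r0:0, r1:0, r2:11, r3:5, r4:13}

11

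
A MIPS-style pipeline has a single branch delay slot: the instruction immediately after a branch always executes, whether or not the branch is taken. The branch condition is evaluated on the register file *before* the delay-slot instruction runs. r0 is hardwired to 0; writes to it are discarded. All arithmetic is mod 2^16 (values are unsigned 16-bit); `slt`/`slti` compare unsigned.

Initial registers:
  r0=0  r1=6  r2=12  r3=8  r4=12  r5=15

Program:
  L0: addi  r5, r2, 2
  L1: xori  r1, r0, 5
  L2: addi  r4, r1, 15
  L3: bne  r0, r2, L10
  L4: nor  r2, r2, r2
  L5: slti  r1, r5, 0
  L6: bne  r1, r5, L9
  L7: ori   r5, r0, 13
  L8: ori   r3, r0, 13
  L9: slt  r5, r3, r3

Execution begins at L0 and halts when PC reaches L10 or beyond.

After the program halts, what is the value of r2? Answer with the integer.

65523

[0] addi  r5, r2, 2  →  {r0:0, r1:6, r2:12, r3:8, r4:12, r5:14}
[1] xori  r1, r0, 5  →  {r0:0, r1:5, r2:12, r3:8, r4:12, r5:14}
[2] addi  r4, r1, 15  →  {r0:0, r1:5, r2:12, r3:8, r4:20, r5:14}
[3] bne  r0, r2, L10  →  {r0:0, r1:5, r2:12, r3:8, r4:20, r5:14}  ⟨branch taken⟩
[4] nor  r2, r2, r2  →  {r0:0, r1:5, r2:65523, r3:8, r4:20, r5:14}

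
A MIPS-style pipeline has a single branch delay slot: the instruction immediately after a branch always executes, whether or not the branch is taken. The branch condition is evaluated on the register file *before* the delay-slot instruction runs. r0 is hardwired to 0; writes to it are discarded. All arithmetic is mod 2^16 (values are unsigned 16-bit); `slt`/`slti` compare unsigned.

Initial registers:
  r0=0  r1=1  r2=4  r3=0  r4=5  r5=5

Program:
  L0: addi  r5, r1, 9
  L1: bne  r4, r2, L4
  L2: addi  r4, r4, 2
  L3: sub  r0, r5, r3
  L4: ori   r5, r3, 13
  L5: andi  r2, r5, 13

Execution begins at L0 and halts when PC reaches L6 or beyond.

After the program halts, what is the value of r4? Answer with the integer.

PC=0  addi  r5, r1, 9        | r0=0 r1=1 r2=4 r3=0 r4=5 r5=10
PC=1  bne  r4, r2, L4        | r0=0 r1=1 r2=4 r3=0 r4=5 r5=10  [TAKEN]
PC=2  addi  r4, r4, 2        | r0=0 r1=1 r2=4 r3=0 r4=7 r5=10
PC=4  ori   r5, r3, 13       | r0=0 r1=1 r2=4 r3=0 r4=7 r5=13
PC=5  andi  r2, r5, 13       | r0=0 r1=1 r2=13 r3=0 r4=7 r5=13

7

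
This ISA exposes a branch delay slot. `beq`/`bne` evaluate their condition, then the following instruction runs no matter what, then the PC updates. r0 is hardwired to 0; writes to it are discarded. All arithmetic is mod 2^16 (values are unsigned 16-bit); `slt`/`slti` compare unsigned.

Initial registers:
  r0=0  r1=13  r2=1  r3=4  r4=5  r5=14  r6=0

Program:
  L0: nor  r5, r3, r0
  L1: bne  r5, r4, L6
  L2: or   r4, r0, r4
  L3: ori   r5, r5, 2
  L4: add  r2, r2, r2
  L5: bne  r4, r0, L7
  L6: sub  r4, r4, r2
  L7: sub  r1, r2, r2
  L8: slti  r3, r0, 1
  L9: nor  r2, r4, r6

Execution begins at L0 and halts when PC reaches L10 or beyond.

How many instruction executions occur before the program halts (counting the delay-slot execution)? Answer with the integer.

  step pc=0: nor  r5, r3, r0  regs=(0,13,1,4,5,65531,0)
  step pc=1: bne  r5, r4, L6  cond=T  regs=(0,13,1,4,5,65531,0)
  step pc=2: or   r4, r0, r4  regs=(0,13,1,4,5,65531,0)
  step pc=6: sub  r4, r4, r2  regs=(0,13,1,4,4,65531,0)
  step pc=7: sub  r1, r2, r2  regs=(0,0,1,4,4,65531,0)
  step pc=8: slti  r3, r0, 1  regs=(0,0,1,1,4,65531,0)
  step pc=9: nor  r2, r4, r6  regs=(0,0,65531,1,4,65531,0)

7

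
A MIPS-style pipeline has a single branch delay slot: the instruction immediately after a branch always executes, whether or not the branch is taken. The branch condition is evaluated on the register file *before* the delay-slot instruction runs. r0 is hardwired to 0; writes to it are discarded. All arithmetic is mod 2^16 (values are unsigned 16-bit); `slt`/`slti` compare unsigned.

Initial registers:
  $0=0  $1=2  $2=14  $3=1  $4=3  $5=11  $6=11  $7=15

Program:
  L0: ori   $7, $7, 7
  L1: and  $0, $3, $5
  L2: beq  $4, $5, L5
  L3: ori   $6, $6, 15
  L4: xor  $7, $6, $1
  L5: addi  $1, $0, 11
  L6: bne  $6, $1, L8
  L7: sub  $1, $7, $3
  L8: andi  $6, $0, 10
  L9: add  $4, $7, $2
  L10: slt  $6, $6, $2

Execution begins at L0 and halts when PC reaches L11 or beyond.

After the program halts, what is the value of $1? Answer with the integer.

  step pc=0: ori   $7, $7, 7  regs=(0,2,14,1,3,11,11,15)
  step pc=1: and  $0, $3, $5  regs=(0,2,14,1,3,11,11,15)
  step pc=2: beq  $4, $5, L5  cond=F  regs=(0,2,14,1,3,11,11,15)
  step pc=3: ori   $6, $6, 15  regs=(0,2,14,1,3,11,15,15)
  step pc=4: xor  $7, $6, $1  regs=(0,2,14,1,3,11,15,13)
  step pc=5: addi  $1, $0, 11  regs=(0,11,14,1,3,11,15,13)
  step pc=6: bne  $6, $1, L8  cond=T  regs=(0,11,14,1,3,11,15,13)
  step pc=7: sub  $1, $7, $3  regs=(0,12,14,1,3,11,15,13)
  step pc=8: andi  $6, $0, 10  regs=(0,12,14,1,3,11,0,13)
  step pc=9: add  $4, $7, $2  regs=(0,12,14,1,27,11,0,13)
  step pc=10: slt  $6, $6, $2  regs=(0,12,14,1,27,11,1,13)

12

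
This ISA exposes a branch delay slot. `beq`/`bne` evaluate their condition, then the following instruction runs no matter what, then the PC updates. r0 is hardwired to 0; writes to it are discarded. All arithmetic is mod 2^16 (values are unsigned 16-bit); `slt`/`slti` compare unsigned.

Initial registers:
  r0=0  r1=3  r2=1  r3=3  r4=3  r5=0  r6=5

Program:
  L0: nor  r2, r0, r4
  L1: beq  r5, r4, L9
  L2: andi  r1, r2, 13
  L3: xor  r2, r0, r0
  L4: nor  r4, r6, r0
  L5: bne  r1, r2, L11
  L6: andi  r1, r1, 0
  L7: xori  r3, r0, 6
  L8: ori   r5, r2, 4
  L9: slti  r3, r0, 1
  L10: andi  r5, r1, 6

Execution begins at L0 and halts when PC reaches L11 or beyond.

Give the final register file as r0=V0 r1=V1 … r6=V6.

r0=0 r1=0 r2=0 r3=3 r4=65530 r5=0 r6=5

[0] nor  r2, r0, r4  →  {r0:0, r1:3, r2:65532, r3:3, r4:3, r5:0, r6:5}
[1] beq  r5, r4, L9  →  {r0:0, r1:3, r2:65532, r3:3, r4:3, r5:0, r6:5}  ⟨branch fallthrough⟩
[2] andi  r1, r2, 13  →  {r0:0, r1:12, r2:65532, r3:3, r4:3, r5:0, r6:5}
[3] xor  r2, r0, r0  →  {r0:0, r1:12, r2:0, r3:3, r4:3, r5:0, r6:5}
[4] nor  r4, r6, r0  →  {r0:0, r1:12, r2:0, r3:3, r4:65530, r5:0, r6:5}
[5] bne  r1, r2, L11  →  {r0:0, r1:12, r2:0, r3:3, r4:65530, r5:0, r6:5}  ⟨branch taken⟩
[6] andi  r1, r1, 0  →  {r0:0, r1:0, r2:0, r3:3, r4:65530, r5:0, r6:5}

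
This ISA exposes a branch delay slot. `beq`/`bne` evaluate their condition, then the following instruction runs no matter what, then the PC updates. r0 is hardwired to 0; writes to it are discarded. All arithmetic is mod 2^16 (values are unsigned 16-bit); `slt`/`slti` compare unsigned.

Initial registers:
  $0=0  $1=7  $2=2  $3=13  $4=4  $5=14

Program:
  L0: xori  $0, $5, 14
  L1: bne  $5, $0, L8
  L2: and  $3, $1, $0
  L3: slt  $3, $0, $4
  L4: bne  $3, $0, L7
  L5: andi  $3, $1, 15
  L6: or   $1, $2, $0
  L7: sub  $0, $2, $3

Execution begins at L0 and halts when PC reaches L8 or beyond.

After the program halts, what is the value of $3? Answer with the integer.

0

#0 xori  $0, $5, 14 ; 0/7/2/13/4/14
#1 bne  $5, $0, L8 ; 0/7/2/13/4/14 ; →target
#2 and  $3, $1, $0 ; 0/7/2/0/4/14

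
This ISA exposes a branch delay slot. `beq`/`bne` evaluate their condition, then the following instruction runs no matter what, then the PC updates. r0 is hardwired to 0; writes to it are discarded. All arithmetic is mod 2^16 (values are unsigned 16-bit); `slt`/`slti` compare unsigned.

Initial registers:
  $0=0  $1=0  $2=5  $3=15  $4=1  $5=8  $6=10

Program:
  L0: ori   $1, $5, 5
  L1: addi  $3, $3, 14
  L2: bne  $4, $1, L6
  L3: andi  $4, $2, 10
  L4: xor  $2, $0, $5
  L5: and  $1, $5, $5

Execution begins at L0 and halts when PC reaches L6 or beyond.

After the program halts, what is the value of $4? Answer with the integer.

PC=0  ori   $1, $5, 5        | $0=0 $1=13 $2=5 $3=15 $4=1 $5=8 $6=10
PC=1  addi  $3, $3, 14       | $0=0 $1=13 $2=5 $3=29 $4=1 $5=8 $6=10
PC=2  bne  $4, $1, L6        | $0=0 $1=13 $2=5 $3=29 $4=1 $5=8 $6=10  [TAKEN]
PC=3  andi  $4, $2, 10       | $0=0 $1=13 $2=5 $3=29 $4=0 $5=8 $6=10

0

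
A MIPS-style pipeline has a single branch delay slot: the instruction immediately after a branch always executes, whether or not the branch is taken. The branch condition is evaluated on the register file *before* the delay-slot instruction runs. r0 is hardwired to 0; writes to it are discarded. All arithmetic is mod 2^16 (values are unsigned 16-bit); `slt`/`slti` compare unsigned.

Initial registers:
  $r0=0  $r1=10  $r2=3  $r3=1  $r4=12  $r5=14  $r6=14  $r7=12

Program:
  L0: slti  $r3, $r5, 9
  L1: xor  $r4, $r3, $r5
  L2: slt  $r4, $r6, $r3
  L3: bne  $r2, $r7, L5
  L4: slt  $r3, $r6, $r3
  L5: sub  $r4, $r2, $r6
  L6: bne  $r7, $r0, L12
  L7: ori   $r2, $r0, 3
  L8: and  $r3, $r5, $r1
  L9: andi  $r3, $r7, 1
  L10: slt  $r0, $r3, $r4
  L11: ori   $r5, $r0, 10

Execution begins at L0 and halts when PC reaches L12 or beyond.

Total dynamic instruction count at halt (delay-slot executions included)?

#0 slti  $r3, $r5, 9 ; 0/10/3/0/12/14/14/12
#1 xor  $r4, $r3, $r5 ; 0/10/3/0/14/14/14/12
#2 slt  $r4, $r6, $r3 ; 0/10/3/0/0/14/14/12
#3 bne  $r2, $r7, L5 ; 0/10/3/0/0/14/14/12 ; →target
#4 slt  $r3, $r6, $r3 ; 0/10/3/0/0/14/14/12
#5 sub  $r4, $r2, $r6 ; 0/10/3/0/65525/14/14/12
#6 bne  $r7, $r0, L12 ; 0/10/3/0/65525/14/14/12 ; →target
#7 ori   $r2, $r0, 3 ; 0/10/3/0/65525/14/14/12

8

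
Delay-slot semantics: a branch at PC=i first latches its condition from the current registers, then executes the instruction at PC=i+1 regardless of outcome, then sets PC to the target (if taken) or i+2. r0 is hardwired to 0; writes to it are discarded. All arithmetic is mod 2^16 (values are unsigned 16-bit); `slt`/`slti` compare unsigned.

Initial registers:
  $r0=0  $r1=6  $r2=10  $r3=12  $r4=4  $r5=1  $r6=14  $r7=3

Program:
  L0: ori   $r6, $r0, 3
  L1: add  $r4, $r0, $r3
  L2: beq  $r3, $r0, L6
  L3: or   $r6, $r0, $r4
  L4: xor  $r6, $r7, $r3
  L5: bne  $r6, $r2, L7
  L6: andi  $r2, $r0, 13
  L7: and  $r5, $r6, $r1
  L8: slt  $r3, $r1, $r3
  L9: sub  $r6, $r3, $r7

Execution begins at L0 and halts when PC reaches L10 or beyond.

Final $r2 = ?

0

  step pc=0: ori   $r6, $r0, 3  regs=(0,6,10,12,4,1,3,3)
  step pc=1: add  $r4, $r0, $r3  regs=(0,6,10,12,12,1,3,3)
  step pc=2: beq  $r3, $r0, L6  cond=F  regs=(0,6,10,12,12,1,3,3)
  step pc=3: or   $r6, $r0, $r4  regs=(0,6,10,12,12,1,12,3)
  step pc=4: xor  $r6, $r7, $r3  regs=(0,6,10,12,12,1,15,3)
  step pc=5: bne  $r6, $r2, L7  cond=T  regs=(0,6,10,12,12,1,15,3)
  step pc=6: andi  $r2, $r0, 13  regs=(0,6,0,12,12,1,15,3)
  step pc=7: and  $r5, $r6, $r1  regs=(0,6,0,12,12,6,15,3)
  step pc=8: slt  $r3, $r1, $r3  regs=(0,6,0,1,12,6,15,3)
  step pc=9: sub  $r6, $r3, $r7  regs=(0,6,0,1,12,6,65534,3)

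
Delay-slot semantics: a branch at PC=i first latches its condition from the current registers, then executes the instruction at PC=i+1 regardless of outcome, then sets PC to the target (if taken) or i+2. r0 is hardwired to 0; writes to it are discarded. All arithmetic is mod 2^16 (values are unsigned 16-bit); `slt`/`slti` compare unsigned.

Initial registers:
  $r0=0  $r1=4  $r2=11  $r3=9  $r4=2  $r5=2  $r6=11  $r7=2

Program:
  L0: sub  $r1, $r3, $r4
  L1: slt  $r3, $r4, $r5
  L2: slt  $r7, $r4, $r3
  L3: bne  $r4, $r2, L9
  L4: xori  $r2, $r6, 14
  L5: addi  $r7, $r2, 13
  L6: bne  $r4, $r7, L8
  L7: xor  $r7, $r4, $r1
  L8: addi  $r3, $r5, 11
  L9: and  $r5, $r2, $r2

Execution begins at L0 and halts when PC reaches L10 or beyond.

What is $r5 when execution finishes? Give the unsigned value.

[0] sub  $r1, $r3, $r4  →  {$r0:0, $r1:7, $r2:11, $r3:9, $r4:2, $r5:2, $r6:11, $r7:2}
[1] slt  $r3, $r4, $r5  →  {$r0:0, $r1:7, $r2:11, $r3:0, $r4:2, $r5:2, $r6:11, $r7:2}
[2] slt  $r7, $r4, $r3  →  {$r0:0, $r1:7, $r2:11, $r3:0, $r4:2, $r5:2, $r6:11, $r7:0}
[3] bne  $r4, $r2, L9  →  {$r0:0, $r1:7, $r2:11, $r3:0, $r4:2, $r5:2, $r6:11, $r7:0}  ⟨branch taken⟩
[4] xori  $r2, $r6, 14  →  {$r0:0, $r1:7, $r2:5, $r3:0, $r4:2, $r5:2, $r6:11, $r7:0}
[9] and  $r5, $r2, $r2  →  {$r0:0, $r1:7, $r2:5, $r3:0, $r4:2, $r5:5, $r6:11, $r7:0}

5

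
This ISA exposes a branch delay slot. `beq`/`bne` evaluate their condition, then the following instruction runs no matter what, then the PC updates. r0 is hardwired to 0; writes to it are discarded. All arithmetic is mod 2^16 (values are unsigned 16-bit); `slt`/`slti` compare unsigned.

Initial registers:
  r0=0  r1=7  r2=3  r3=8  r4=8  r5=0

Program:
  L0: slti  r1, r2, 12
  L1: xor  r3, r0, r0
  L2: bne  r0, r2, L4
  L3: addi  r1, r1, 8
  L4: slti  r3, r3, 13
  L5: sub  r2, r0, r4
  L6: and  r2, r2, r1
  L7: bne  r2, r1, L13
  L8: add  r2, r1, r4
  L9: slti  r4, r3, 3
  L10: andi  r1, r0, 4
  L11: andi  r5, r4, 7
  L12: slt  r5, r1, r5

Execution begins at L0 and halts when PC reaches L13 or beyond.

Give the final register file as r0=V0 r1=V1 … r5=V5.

r0=0 r1=9 r2=17 r3=1 r4=8 r5=0

PC=0  slti  r1, r2, 12       | r0=0 r1=1 r2=3 r3=8 r4=8 r5=0
PC=1  xor  r3, r0, r0        | r0=0 r1=1 r2=3 r3=0 r4=8 r5=0
PC=2  bne  r0, r2, L4        | r0=0 r1=1 r2=3 r3=0 r4=8 r5=0  [TAKEN]
PC=3  addi  r1, r1, 8        | r0=0 r1=9 r2=3 r3=0 r4=8 r5=0
PC=4  slti  r3, r3, 13       | r0=0 r1=9 r2=3 r3=1 r4=8 r5=0
PC=5  sub  r2, r0, r4        | r0=0 r1=9 r2=65528 r3=1 r4=8 r5=0
PC=6  and  r2, r2, r1        | r0=0 r1=9 r2=8 r3=1 r4=8 r5=0
PC=7  bne  r2, r1, L13       | r0=0 r1=9 r2=8 r3=1 r4=8 r5=0  [TAKEN]
PC=8  add  r2, r1, r4        | r0=0 r1=9 r2=17 r3=1 r4=8 r5=0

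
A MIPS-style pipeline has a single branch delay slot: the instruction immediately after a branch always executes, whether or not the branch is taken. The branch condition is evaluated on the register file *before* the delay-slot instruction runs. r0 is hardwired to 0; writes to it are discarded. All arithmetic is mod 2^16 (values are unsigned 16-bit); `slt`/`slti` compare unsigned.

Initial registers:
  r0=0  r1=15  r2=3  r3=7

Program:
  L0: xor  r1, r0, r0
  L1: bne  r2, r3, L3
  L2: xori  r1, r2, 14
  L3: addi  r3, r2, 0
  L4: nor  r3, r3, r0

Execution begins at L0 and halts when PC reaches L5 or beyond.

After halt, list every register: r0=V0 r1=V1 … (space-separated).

r0=0 r1=13 r2=3 r3=65532

PC=0  xor  r1, r0, r0        | r0=0 r1=0 r2=3 r3=7
PC=1  bne  r2, r3, L3        | r0=0 r1=0 r2=3 r3=7  [TAKEN]
PC=2  xori  r1, r2, 14       | r0=0 r1=13 r2=3 r3=7
PC=3  addi  r3, r2, 0        | r0=0 r1=13 r2=3 r3=3
PC=4  nor  r3, r3, r0        | r0=0 r1=13 r2=3 r3=65532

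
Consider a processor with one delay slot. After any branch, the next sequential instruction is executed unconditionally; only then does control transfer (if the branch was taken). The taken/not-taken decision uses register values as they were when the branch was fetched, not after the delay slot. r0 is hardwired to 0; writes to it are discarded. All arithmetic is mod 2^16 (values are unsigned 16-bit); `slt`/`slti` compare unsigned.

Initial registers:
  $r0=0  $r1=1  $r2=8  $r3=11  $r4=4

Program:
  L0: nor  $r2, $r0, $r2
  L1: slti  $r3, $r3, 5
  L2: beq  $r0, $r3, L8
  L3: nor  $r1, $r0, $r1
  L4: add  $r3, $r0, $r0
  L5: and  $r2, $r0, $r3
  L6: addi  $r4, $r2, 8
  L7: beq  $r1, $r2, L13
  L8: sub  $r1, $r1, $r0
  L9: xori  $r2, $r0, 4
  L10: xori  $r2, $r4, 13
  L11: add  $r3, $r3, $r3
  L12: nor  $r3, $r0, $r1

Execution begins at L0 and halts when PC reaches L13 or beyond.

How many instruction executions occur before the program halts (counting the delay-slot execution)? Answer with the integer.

9

[0] nor  $r2, $r0, $r2  →  {$r0:0, $r1:1, $r2:65527, $r3:11, $r4:4}
[1] slti  $r3, $r3, 5  →  {$r0:0, $r1:1, $r2:65527, $r3:0, $r4:4}
[2] beq  $r0, $r3, L8  →  {$r0:0, $r1:1, $r2:65527, $r3:0, $r4:4}  ⟨branch taken⟩
[3] nor  $r1, $r0, $r1  →  {$r0:0, $r1:65534, $r2:65527, $r3:0, $r4:4}
[8] sub  $r1, $r1, $r0  →  {$r0:0, $r1:65534, $r2:65527, $r3:0, $r4:4}
[9] xori  $r2, $r0, 4  →  {$r0:0, $r1:65534, $r2:4, $r3:0, $r4:4}
[10] xori  $r2, $r4, 13  →  {$r0:0, $r1:65534, $r2:9, $r3:0, $r4:4}
[11] add  $r3, $r3, $r3  →  {$r0:0, $r1:65534, $r2:9, $r3:0, $r4:4}
[12] nor  $r3, $r0, $r1  →  {$r0:0, $r1:65534, $r2:9, $r3:1, $r4:4}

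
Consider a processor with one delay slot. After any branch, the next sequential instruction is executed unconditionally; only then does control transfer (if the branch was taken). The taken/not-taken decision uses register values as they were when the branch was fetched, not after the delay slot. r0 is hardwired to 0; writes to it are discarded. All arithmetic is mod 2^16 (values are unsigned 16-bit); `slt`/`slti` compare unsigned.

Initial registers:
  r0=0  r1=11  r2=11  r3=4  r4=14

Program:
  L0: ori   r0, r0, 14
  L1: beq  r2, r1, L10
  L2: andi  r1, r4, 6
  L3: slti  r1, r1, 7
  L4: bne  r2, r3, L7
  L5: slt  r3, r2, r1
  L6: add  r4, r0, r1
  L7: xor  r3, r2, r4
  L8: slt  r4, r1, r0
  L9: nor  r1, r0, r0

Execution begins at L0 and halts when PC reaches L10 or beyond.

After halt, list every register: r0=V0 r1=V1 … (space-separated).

[0] ori   r0, r0, 14  →  {r0:0, r1:11, r2:11, r3:4, r4:14}
[1] beq  r2, r1, L10  →  {r0:0, r1:11, r2:11, r3:4, r4:14}  ⟨branch taken⟩
[2] andi  r1, r4, 6  →  {r0:0, r1:6, r2:11, r3:4, r4:14}

r0=0 r1=6 r2=11 r3=4 r4=14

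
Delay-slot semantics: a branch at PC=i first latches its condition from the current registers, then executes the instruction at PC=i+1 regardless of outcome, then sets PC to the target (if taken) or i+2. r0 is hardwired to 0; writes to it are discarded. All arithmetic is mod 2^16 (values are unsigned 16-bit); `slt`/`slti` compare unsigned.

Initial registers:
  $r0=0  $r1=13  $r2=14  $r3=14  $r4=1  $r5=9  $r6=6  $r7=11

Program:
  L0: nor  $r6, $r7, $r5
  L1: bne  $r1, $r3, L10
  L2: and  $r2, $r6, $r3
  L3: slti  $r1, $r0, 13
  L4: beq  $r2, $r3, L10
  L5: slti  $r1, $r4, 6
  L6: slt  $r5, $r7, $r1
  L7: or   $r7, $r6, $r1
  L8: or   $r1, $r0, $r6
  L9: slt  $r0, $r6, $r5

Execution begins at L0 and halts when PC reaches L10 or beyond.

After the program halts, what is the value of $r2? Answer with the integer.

4

  step pc=0: nor  $r6, $r7, $r5  regs=(0,13,14,14,1,9,65524,11)
  step pc=1: bne  $r1, $r3, L10  cond=T  regs=(0,13,14,14,1,9,65524,11)
  step pc=2: and  $r2, $r6, $r3  regs=(0,13,4,14,1,9,65524,11)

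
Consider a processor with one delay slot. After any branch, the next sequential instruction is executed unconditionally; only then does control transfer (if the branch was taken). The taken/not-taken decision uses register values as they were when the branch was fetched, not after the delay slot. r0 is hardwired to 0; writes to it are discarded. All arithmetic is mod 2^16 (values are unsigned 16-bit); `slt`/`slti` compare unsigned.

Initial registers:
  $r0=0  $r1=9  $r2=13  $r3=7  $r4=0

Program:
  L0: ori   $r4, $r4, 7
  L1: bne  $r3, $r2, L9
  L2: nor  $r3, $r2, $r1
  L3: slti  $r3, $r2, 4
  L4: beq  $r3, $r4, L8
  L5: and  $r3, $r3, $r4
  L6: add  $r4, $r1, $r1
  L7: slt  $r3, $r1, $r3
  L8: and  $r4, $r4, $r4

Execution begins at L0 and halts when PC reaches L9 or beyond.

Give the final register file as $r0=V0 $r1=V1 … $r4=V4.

[0] ori   $r4, $r4, 7  →  {$r0:0, $r1:9, $r2:13, $r3:7, $r4:7}
[1] bne  $r3, $r2, L9  →  {$r0:0, $r1:9, $r2:13, $r3:7, $r4:7}  ⟨branch taken⟩
[2] nor  $r3, $r2, $r1  →  {$r0:0, $r1:9, $r2:13, $r3:65522, $r4:7}

$r0=0 $r1=9 $r2=13 $r3=65522 $r4=7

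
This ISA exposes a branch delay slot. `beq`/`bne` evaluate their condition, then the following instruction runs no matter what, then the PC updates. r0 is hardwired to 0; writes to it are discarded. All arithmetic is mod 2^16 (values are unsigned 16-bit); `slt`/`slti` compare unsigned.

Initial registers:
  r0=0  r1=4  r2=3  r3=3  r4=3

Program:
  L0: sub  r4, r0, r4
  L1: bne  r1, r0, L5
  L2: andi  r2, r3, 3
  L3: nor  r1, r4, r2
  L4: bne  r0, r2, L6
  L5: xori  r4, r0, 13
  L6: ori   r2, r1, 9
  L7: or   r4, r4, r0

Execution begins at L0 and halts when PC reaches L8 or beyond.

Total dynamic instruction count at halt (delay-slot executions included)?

#0 sub  r4, r0, r4 ; 0/4/3/3/65533
#1 bne  r1, r0, L5 ; 0/4/3/3/65533 ; →target
#2 andi  r2, r3, 3 ; 0/4/3/3/65533
#5 xori  r4, r0, 13 ; 0/4/3/3/13
#6 ori   r2, r1, 9 ; 0/4/13/3/13
#7 or   r4, r4, r0 ; 0/4/13/3/13

6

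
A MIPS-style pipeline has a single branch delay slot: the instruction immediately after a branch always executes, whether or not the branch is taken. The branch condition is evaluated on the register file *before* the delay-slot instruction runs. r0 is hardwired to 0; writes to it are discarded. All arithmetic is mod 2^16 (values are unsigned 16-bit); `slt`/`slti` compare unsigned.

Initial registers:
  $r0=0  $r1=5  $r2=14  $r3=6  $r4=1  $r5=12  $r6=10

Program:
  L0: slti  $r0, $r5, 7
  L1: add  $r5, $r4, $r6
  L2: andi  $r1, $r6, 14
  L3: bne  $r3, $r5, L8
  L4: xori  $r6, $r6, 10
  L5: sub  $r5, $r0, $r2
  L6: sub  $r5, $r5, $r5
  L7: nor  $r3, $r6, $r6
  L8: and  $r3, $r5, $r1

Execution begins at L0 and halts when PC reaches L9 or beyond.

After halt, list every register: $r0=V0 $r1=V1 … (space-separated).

$r0=0 $r1=10 $r2=14 $r3=10 $r4=1 $r5=11 $r6=0

  step pc=0: slti  $r0, $r5, 7  regs=(0,5,14,6,1,12,10)
  step pc=1: add  $r5, $r4, $r6  regs=(0,5,14,6,1,11,10)
  step pc=2: andi  $r1, $r6, 14  regs=(0,10,14,6,1,11,10)
  step pc=3: bne  $r3, $r5, L8  cond=T  regs=(0,10,14,6,1,11,10)
  step pc=4: xori  $r6, $r6, 10  regs=(0,10,14,6,1,11,0)
  step pc=8: and  $r3, $r5, $r1  regs=(0,10,14,10,1,11,0)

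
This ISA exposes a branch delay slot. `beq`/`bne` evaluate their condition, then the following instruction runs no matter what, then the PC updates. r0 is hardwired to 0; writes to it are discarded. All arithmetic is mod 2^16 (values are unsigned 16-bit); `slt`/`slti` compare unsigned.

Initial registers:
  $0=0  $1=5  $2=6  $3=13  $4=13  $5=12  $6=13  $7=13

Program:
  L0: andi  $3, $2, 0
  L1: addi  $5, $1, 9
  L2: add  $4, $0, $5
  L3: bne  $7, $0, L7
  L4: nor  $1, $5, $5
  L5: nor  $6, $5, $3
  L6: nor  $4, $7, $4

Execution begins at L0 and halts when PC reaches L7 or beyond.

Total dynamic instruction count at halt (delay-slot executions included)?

5

PC=0  andi  $3, $2, 0        | $0=0 $1=5 $2=6 $3=0 $4=13 $5=12 $6=13 $7=13
PC=1  addi  $5, $1, 9        | $0=0 $1=5 $2=6 $3=0 $4=13 $5=14 $6=13 $7=13
PC=2  add  $4, $0, $5        | $0=0 $1=5 $2=6 $3=0 $4=14 $5=14 $6=13 $7=13
PC=3  bne  $7, $0, L7        | $0=0 $1=5 $2=6 $3=0 $4=14 $5=14 $6=13 $7=13  [TAKEN]
PC=4  nor  $1, $5, $5        | $0=0 $1=65521 $2=6 $3=0 $4=14 $5=14 $6=13 $7=13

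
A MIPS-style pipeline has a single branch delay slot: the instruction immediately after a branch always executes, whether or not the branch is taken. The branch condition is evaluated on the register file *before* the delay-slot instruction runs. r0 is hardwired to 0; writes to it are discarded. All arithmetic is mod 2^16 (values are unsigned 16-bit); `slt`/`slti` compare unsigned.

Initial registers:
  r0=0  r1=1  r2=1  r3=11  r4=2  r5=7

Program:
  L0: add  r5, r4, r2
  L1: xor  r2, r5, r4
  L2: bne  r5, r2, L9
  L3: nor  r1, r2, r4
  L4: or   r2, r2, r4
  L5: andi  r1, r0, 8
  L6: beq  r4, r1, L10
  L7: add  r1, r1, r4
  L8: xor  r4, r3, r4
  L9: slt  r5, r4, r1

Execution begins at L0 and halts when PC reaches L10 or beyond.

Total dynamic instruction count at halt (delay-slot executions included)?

5

[0] add  r5, r4, r2  →  {r0:0, r1:1, r2:1, r3:11, r4:2, r5:3}
[1] xor  r2, r5, r4  →  {r0:0, r1:1, r2:1, r3:11, r4:2, r5:3}
[2] bne  r5, r2, L9  →  {r0:0, r1:1, r2:1, r3:11, r4:2, r5:3}  ⟨branch taken⟩
[3] nor  r1, r2, r4  →  {r0:0, r1:65532, r2:1, r3:11, r4:2, r5:3}
[9] slt  r5, r4, r1  →  {r0:0, r1:65532, r2:1, r3:11, r4:2, r5:1}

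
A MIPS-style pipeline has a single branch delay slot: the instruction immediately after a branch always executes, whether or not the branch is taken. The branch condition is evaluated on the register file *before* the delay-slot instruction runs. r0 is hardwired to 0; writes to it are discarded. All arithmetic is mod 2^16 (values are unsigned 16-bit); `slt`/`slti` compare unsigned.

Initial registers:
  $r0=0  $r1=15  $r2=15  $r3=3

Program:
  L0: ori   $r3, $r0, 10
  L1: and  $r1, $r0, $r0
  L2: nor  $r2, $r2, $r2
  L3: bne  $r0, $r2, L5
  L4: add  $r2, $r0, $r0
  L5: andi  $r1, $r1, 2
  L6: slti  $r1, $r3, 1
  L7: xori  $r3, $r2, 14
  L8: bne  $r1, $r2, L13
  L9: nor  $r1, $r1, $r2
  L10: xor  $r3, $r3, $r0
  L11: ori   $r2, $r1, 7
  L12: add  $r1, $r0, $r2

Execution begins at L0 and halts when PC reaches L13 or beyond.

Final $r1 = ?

[0] ori   $r3, $r0, 10  →  {$r0:0, $r1:15, $r2:15, $r3:10}
[1] and  $r1, $r0, $r0  →  {$r0:0, $r1:0, $r2:15, $r3:10}
[2] nor  $r2, $r2, $r2  →  {$r0:0, $r1:0, $r2:65520, $r3:10}
[3] bne  $r0, $r2, L5  →  {$r0:0, $r1:0, $r2:65520, $r3:10}  ⟨branch taken⟩
[4] add  $r2, $r0, $r0  →  {$r0:0, $r1:0, $r2:0, $r3:10}
[5] andi  $r1, $r1, 2  →  {$r0:0, $r1:0, $r2:0, $r3:10}
[6] slti  $r1, $r3, 1  →  {$r0:0, $r1:0, $r2:0, $r3:10}
[7] xori  $r3, $r2, 14  →  {$r0:0, $r1:0, $r2:0, $r3:14}
[8] bne  $r1, $r2, L13  →  {$r0:0, $r1:0, $r2:0, $r3:14}  ⟨branch fallthrough⟩
[9] nor  $r1, $r1, $r2  →  {$r0:0, $r1:65535, $r2:0, $r3:14}
[10] xor  $r3, $r3, $r0  →  {$r0:0, $r1:65535, $r2:0, $r3:14}
[11] ori   $r2, $r1, 7  →  {$r0:0, $r1:65535, $r2:65535, $r3:14}
[12] add  $r1, $r0, $r2  →  {$r0:0, $r1:65535, $r2:65535, $r3:14}

65535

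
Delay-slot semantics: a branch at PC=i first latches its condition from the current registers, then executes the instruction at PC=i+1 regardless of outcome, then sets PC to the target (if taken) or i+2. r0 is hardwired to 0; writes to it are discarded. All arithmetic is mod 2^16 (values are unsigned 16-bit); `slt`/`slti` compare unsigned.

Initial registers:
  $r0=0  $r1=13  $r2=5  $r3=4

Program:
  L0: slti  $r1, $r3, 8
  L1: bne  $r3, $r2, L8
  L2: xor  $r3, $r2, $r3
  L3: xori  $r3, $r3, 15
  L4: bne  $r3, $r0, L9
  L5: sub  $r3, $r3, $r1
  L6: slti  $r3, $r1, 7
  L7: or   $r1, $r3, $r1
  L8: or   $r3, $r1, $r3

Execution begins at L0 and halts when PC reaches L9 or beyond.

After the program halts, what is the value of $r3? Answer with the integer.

1

PC=0  slti  $r1, $r3, 8      | $r0=0 $r1=1 $r2=5 $r3=4
PC=1  bne  $r3, $r2, L8      | $r0=0 $r1=1 $r2=5 $r3=4  [TAKEN]
PC=2  xor  $r3, $r2, $r3     | $r0=0 $r1=1 $r2=5 $r3=1
PC=8  or   $r3, $r1, $r3     | $r0=0 $r1=1 $r2=5 $r3=1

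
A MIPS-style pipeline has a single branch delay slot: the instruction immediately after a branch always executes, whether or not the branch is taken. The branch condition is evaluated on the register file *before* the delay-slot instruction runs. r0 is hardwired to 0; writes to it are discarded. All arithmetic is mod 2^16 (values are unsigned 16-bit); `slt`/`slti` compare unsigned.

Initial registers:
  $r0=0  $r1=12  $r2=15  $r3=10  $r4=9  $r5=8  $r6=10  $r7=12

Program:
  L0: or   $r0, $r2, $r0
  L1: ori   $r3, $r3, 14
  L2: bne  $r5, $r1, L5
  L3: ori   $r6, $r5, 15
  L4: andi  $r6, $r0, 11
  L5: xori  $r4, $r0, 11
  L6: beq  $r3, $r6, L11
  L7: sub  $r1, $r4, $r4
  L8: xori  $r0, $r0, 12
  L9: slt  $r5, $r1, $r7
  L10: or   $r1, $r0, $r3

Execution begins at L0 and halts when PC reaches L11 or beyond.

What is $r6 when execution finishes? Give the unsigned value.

15

  step pc=0: or   $r0, $r2, $r0  regs=(0,12,15,10,9,8,10,12)
  step pc=1: ori   $r3, $r3, 14  regs=(0,12,15,14,9,8,10,12)
  step pc=2: bne  $r5, $r1, L5  cond=T  regs=(0,12,15,14,9,8,10,12)
  step pc=3: ori   $r6, $r5, 15  regs=(0,12,15,14,9,8,15,12)
  step pc=5: xori  $r4, $r0, 11  regs=(0,12,15,14,11,8,15,12)
  step pc=6: beq  $r3, $r6, L11  cond=F  regs=(0,12,15,14,11,8,15,12)
  step pc=7: sub  $r1, $r4, $r4  regs=(0,0,15,14,11,8,15,12)
  step pc=8: xori  $r0, $r0, 12  regs=(0,0,15,14,11,8,15,12)
  step pc=9: slt  $r5, $r1, $r7  regs=(0,0,15,14,11,1,15,12)
  step pc=10: or   $r1, $r0, $r3  regs=(0,14,15,14,11,1,15,12)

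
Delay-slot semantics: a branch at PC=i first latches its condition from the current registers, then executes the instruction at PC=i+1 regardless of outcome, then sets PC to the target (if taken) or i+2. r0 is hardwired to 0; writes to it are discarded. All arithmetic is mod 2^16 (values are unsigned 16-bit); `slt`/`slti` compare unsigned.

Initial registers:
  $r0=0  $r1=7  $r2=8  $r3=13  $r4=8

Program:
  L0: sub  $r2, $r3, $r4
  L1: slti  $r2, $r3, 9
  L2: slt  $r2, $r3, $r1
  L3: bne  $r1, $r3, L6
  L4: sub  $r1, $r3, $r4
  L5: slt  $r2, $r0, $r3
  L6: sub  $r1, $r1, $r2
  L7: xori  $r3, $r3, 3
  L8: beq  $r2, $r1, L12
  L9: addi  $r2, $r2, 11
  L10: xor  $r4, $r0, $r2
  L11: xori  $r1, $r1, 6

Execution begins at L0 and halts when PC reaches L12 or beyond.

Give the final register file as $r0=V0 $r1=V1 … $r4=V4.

$r0=0 $r1=3 $r2=11 $r3=14 $r4=11

  step pc=0: sub  $r2, $r3, $r4  regs=(0,7,5,13,8)
  step pc=1: slti  $r2, $r3, 9  regs=(0,7,0,13,8)
  step pc=2: slt  $r2, $r3, $r1  regs=(0,7,0,13,8)
  step pc=3: bne  $r1, $r3, L6  cond=T  regs=(0,7,0,13,8)
  step pc=4: sub  $r1, $r3, $r4  regs=(0,5,0,13,8)
  step pc=6: sub  $r1, $r1, $r2  regs=(0,5,0,13,8)
  step pc=7: xori  $r3, $r3, 3  regs=(0,5,0,14,8)
  step pc=8: beq  $r2, $r1, L12  cond=F  regs=(0,5,0,14,8)
  step pc=9: addi  $r2, $r2, 11  regs=(0,5,11,14,8)
  step pc=10: xor  $r4, $r0, $r2  regs=(0,5,11,14,11)
  step pc=11: xori  $r1, $r1, 6  regs=(0,3,11,14,11)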